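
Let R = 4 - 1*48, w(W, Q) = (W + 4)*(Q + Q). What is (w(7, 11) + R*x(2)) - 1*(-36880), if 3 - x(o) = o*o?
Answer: 37166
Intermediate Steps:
w(W, Q) = 2*Q*(4 + W) (w(W, Q) = (4 + W)*(2*Q) = 2*Q*(4 + W))
x(o) = 3 - o**2 (x(o) = 3 - o*o = 3 - o**2)
R = -44 (R = 4 - 48 = -44)
(w(7, 11) + R*x(2)) - 1*(-36880) = (2*11*(4 + 7) - 44*(3 - 1*2**2)) - 1*(-36880) = (2*11*11 - 44*(3 - 1*4)) + 36880 = (242 - 44*(3 - 4)) + 36880 = (242 - 44*(-1)) + 36880 = (242 + 44) + 36880 = 286 + 36880 = 37166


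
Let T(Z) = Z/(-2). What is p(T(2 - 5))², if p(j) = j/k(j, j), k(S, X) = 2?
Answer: 9/16 ≈ 0.56250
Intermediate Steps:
T(Z) = -Z/2 (T(Z) = Z*(-½) = -Z/2)
p(j) = j/2
p(T(2 - 5))² = ((-(2 - 5)/2)/2)² = ((-½*(-3))/2)² = ((½)*(3/2))² = (¾)² = 9/16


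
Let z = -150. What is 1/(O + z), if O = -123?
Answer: -1/273 ≈ -0.0036630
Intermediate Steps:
1/(O + z) = 1/(-123 - 150) = 1/(-273) = -1/273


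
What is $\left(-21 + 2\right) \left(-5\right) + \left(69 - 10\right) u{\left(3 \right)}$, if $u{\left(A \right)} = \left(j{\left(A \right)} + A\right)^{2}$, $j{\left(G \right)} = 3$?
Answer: $2219$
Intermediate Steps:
$u{\left(A \right)} = \left(3 + A\right)^{2}$
$\left(-21 + 2\right) \left(-5\right) + \left(69 - 10\right) u{\left(3 \right)} = \left(-21 + 2\right) \left(-5\right) + \left(69 - 10\right) \left(3 + 3\right)^{2} = \left(-19\right) \left(-5\right) + 59 \cdot 6^{2} = 95 + 59 \cdot 36 = 95 + 2124 = 2219$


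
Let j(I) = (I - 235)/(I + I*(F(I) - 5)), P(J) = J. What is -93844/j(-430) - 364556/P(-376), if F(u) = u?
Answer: 47037095193/1786 ≈ 2.6337e+7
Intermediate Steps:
j(I) = (-235 + I)/(I + I*(-5 + I)) (j(I) = (I - 235)/(I + I*(I - 5)) = (-235 + I)/(I + I*(-5 + I)))
-93844/j(-430) - 364556/P(-376) = -93844*(-430*(-4 - 430)/(-235 - 430)) - 364556/(-376) = -93844/((-1/430*(-665)/(-434))) - 364556*(-1/376) = -93844/((-1/430*(-1/434)*(-665))) + 91139/94 = -93844/(-19/5332) + 91139/94 = -93844*(-5332/19) + 91139/94 = 500376208/19 + 91139/94 = 47037095193/1786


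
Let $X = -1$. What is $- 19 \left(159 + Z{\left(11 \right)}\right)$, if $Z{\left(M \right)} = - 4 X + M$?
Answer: $-3306$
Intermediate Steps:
$Z{\left(M \right)} = 4 + M$ ($Z{\left(M \right)} = \left(-4\right) \left(-1\right) + M = 4 + M$)
$- 19 \left(159 + Z{\left(11 \right)}\right) = - 19 \left(159 + \left(4 + 11\right)\right) = - 19 \left(159 + 15\right) = \left(-19\right) 174 = -3306$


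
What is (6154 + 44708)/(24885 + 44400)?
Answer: 16954/23095 ≈ 0.73410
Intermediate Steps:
(6154 + 44708)/(24885 + 44400) = 50862/69285 = 50862*(1/69285) = 16954/23095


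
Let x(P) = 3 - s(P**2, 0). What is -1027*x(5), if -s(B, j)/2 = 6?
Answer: -15405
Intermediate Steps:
s(B, j) = -12 (s(B, j) = -2*6 = -12)
x(P) = 15 (x(P) = 3 - 1*(-12) = 3 + 12 = 15)
-1027*x(5) = -1027*15 = -15405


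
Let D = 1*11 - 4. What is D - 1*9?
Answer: -2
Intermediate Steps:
D = 7 (D = 11 - 4 = 7)
D - 1*9 = 7 - 1*9 = 7 - 9 = -2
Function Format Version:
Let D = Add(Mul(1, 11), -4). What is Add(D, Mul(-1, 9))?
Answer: -2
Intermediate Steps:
D = 7 (D = Add(11, -4) = 7)
Add(D, Mul(-1, 9)) = Add(7, Mul(-1, 9)) = Add(7, -9) = -2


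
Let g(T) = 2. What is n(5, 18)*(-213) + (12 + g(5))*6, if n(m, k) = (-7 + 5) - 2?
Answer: 936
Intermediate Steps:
n(m, k) = -4 (n(m, k) = -2 - 2 = -4)
n(5, 18)*(-213) + (12 + g(5))*6 = -4*(-213) + (12 + 2)*6 = 852 + 14*6 = 852 + 84 = 936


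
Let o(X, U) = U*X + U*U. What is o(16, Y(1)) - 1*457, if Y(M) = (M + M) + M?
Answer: -400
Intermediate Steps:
Y(M) = 3*M (Y(M) = 2*M + M = 3*M)
o(X, U) = U² + U*X (o(X, U) = U*X + U² = U² + U*X)
o(16, Y(1)) - 1*457 = (3*1)*(3*1 + 16) - 1*457 = 3*(3 + 16) - 457 = 3*19 - 457 = 57 - 457 = -400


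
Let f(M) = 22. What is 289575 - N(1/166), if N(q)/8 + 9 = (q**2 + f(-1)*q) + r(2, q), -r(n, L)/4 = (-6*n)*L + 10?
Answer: 1997559421/6889 ≈ 2.8996e+5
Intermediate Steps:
r(n, L) = -40 + 24*L*n (r(n, L) = -4*((-6*n)*L + 10) = -4*(-6*L*n + 10) = -4*(10 - 6*L*n) = -40 + 24*L*n)
N(q) = -392 + 8*q**2 + 560*q (N(q) = -72 + 8*((q**2 + 22*q) + (-40 + 24*q*2)) = -72 + 8*((q**2 + 22*q) + (-40 + 48*q)) = -72 + 8*(-40 + q**2 + 70*q) = -72 + (-320 + 8*q**2 + 560*q) = -392 + 8*q**2 + 560*q)
289575 - N(1/166) = 289575 - (-392 + 8*(1/166)**2 + 560/166) = 289575 - (-392 + 8*(1/166)**2 + 560*(1/166)) = 289575 - (-392 + 8*(1/27556) + 280/83) = 289575 - (-392 + 2/6889 + 280/83) = 289575 - 1*(-2677246/6889) = 289575 + 2677246/6889 = 1997559421/6889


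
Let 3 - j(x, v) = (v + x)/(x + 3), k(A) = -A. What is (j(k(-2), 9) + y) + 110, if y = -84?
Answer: 134/5 ≈ 26.800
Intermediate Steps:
j(x, v) = 3 - (v + x)/(3 + x) (j(x, v) = 3 - (v + x)/(x + 3) = 3 - (v + x)/(3 + x))
(j(k(-2), 9) + y) + 110 = ((9 - 1*9 + 2*(-1*(-2)))/(3 - 1*(-2)) - 84) + 110 = ((9 - 9 + 2*2)/(3 + 2) - 84) + 110 = ((9 - 9 + 4)/5 - 84) + 110 = ((1/5)*4 - 84) + 110 = (4/5 - 84) + 110 = -416/5 + 110 = 134/5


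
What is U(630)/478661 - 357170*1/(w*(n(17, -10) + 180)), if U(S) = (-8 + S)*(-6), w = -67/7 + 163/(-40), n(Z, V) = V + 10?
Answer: 2393358551432/16460673129 ≈ 145.40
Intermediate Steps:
n(Z, V) = 10 + V
w = -3821/280 (w = -67*1/7 + 163*(-1/40) = -67/7 - 163/40 = -3821/280 ≈ -13.646)
U(S) = 48 - 6*S
U(630)/478661 - 357170*1/(w*(n(17, -10) + 180)) = (48 - 6*630)/478661 - 357170*(-280/(3821*((10 - 10) + 180))) = (48 - 3780)*(1/478661) - 357170*(-280/(3821*(0 + 180))) = -3732*1/478661 - 357170/(180*(-3821/280)) = -3732/478661 - 357170/(-34389/14) = -3732/478661 - 357170*(-14/34389) = -3732/478661 + 5000380/34389 = 2393358551432/16460673129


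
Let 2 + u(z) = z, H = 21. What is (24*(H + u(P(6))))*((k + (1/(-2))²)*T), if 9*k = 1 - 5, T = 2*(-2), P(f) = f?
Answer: 1400/3 ≈ 466.67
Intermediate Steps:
u(z) = -2 + z
T = -4
k = -4/9 (k = (1 - 5)/9 = (⅑)*(-4) = -4/9 ≈ -0.44444)
(24*(H + u(P(6))))*((k + (1/(-2))²)*T) = (24*(21 + (-2 + 6)))*((-4/9 + (1/(-2))²)*(-4)) = (24*(21 + 4))*((-4/9 + (-½)²)*(-4)) = (24*25)*((-4/9 + ¼)*(-4)) = 600*(-7/36*(-4)) = 600*(7/9) = 1400/3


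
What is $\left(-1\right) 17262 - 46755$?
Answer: $-64017$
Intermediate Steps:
$\left(-1\right) 17262 - 46755 = -17262 - 46755 = -64017$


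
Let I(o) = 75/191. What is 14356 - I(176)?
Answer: 2741921/191 ≈ 14356.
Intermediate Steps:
I(o) = 75/191 (I(o) = 75*(1/191) = 75/191)
14356 - I(176) = 14356 - 1*75/191 = 14356 - 75/191 = 2741921/191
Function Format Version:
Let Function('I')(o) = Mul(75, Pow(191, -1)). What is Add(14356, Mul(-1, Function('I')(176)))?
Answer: Rational(2741921, 191) ≈ 14356.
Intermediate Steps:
Function('I')(o) = Rational(75, 191) (Function('I')(o) = Mul(75, Rational(1, 191)) = Rational(75, 191))
Add(14356, Mul(-1, Function('I')(176))) = Add(14356, Mul(-1, Rational(75, 191))) = Add(14356, Rational(-75, 191)) = Rational(2741921, 191)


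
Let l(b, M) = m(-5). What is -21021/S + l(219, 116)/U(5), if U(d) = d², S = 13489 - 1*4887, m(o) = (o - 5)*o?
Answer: -347/782 ≈ -0.44373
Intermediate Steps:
m(o) = o*(-5 + o) (m(o) = (-5 + o)*o = o*(-5 + o))
l(b, M) = 50 (l(b, M) = -5*(-5 - 5) = -5*(-10) = 50)
S = 8602 (S = 13489 - 4887 = 8602)
-21021/S + l(219, 116)/U(5) = -21021/8602 + 50/(5²) = -21021*1/8602 + 50/25 = -1911/782 + 50*(1/25) = -1911/782 + 2 = -347/782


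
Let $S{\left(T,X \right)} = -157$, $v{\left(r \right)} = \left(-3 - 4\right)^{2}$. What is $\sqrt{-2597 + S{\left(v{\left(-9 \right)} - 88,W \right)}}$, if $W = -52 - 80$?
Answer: $9 i \sqrt{34} \approx 52.479 i$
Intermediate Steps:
$v{\left(r \right)} = 49$ ($v{\left(r \right)} = \left(-7\right)^{2} = 49$)
$W = -132$ ($W = -52 - 80 = -132$)
$\sqrt{-2597 + S{\left(v{\left(-9 \right)} - 88,W \right)}} = \sqrt{-2597 - 157} = \sqrt{-2754} = 9 i \sqrt{34}$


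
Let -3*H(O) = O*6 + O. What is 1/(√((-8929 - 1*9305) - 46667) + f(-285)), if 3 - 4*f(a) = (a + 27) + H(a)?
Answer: -101/75102 - I*√64901/75102 ≈ -0.0013448 - 0.0033921*I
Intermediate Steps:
H(O) = -7*O/3 (H(O) = -(O*6 + O)/3 = -(6*O + O)/3 = -7*O/3)
f(a) = -6 + a/3 (f(a) = ¾ - ((a + 27) - 7*a/3)/4 = ¾ - ((27 + a) - 7*a/3)/4 = ¾ - (27 - 4*a/3)/4 = ¾ + (-27/4 + a/3) = -6 + a/3)
1/(√((-8929 - 1*9305) - 46667) + f(-285)) = 1/(√((-8929 - 1*9305) - 46667) + (-6 + (⅓)*(-285))) = 1/(√((-8929 - 9305) - 46667) + (-6 - 95)) = 1/(√(-18234 - 46667) - 101) = 1/(√(-64901) - 101) = 1/(I*√64901 - 101) = 1/(-101 + I*√64901)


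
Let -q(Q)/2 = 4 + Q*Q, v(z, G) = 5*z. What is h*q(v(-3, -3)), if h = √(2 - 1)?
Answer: -458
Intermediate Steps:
q(Q) = -8 - 2*Q² (q(Q) = -2*(4 + Q*Q) = -2*(4 + Q²) = -8 - 2*Q²)
h = 1 (h = √1 = 1)
h*q(v(-3, -3)) = 1*(-8 - 2*(5*(-3))²) = 1*(-8 - 2*(-15)²) = 1*(-8 - 2*225) = 1*(-8 - 450) = 1*(-458) = -458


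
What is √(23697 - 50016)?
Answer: I*√26319 ≈ 162.23*I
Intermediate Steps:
√(23697 - 50016) = √(-26319) = I*√26319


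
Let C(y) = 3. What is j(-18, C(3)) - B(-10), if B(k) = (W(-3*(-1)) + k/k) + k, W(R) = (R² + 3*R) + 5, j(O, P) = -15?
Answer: -29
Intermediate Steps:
W(R) = 5 + R² + 3*R
B(k) = 24 + k (B(k) = ((5 + (-3*(-1))² + 3*(-3*(-1))) + k/k) + k = ((5 + 3² + 3*3) + 1) + k = ((5 + 9 + 9) + 1) + k = (23 + 1) + k = 24 + k)
j(-18, C(3)) - B(-10) = -15 - (24 - 10) = -15 - 1*14 = -15 - 14 = -29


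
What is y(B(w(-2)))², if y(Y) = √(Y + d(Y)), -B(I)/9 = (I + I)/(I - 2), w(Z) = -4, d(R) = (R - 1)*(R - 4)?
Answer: 196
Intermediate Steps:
d(R) = (-1 + R)*(-4 + R)
B(I) = -18*I/(-2 + I) (B(I) = -9*(I + I)/(I - 2) = -9*2*I/(-2 + I) = -18*I/(-2 + I))
y(Y) = √(4 + Y² - 4*Y) (y(Y) = √(Y + (4 + Y² - 5*Y)) = √(4 + Y² - 4*Y))
y(B(w(-2)))² = (√(4 + (-18*(-4)/(-2 - 4))² - (-72)*(-4)/(-2 - 4)))² = (√(4 + (-18*(-4)/(-6))² - (-72)*(-4)/(-6)))² = (√(4 + (-18*(-4)*(-⅙))² - (-72)*(-4)*(-1)/6))² = (√(4 + (-12)² - 4*(-12)))² = (√(4 + 144 + 48))² = (√196)² = 14² = 196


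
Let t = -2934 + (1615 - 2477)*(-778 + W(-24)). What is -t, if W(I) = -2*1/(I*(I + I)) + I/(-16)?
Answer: -191926223/288 ≈ -6.6641e+5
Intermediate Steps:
W(I) = -1/I**2 - I/16 (W(I) = -2*1/(2*I**2) + I*(-1/16) = -2*1/(2*I**2) - I/16 = -1/I**2 - I/16)
t = 191926223/288 (t = -2934 + (1615 - 2477)*(-778 + (-1/(-24)**2 - 1/16*(-24))) = -2934 - 862*(-778 + (-1*1/576 + 3/2)) = -2934 - 862*(-778 + (-1/576 + 3/2)) = -2934 - 862*(-778 + 863/576) = -2934 - 862*(-447265/576) = -2934 + 192771215/288 = 191926223/288 ≈ 6.6641e+5)
-t = -1*191926223/288 = -191926223/288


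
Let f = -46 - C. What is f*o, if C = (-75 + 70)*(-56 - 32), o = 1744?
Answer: -847584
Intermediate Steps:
C = 440 (C = -5*(-88) = 440)
f = -486 (f = -46 - 1*440 = -46 - 440 = -486)
f*o = -486*1744 = -847584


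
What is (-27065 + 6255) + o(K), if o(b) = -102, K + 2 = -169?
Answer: -20912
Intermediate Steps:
K = -171 (K = -2 - 169 = -171)
(-27065 + 6255) + o(K) = (-27065 + 6255) - 102 = -20810 - 102 = -20912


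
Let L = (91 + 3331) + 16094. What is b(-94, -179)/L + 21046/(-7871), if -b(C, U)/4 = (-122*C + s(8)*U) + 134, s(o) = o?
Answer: -10748912/2258977 ≈ -4.7583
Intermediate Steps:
b(C, U) = -536 - 32*U + 488*C (b(C, U) = -4*((-122*C + 8*U) + 134) = -4*(134 - 122*C + 8*U) = -536 - 32*U + 488*C)
L = 19516 (L = 3422 + 16094 = 19516)
b(-94, -179)/L + 21046/(-7871) = (-536 - 32*(-179) + 488*(-94))/19516 + 21046/(-7871) = (-536 + 5728 - 45872)*(1/19516) + 21046*(-1/7871) = -40680*1/19516 - 1238/463 = -10170/4879 - 1238/463 = -10748912/2258977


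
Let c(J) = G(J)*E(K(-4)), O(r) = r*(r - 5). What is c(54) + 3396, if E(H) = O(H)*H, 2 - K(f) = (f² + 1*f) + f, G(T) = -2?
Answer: 4188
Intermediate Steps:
O(r) = r*(-5 + r)
K(f) = 2 - f² - 2*f (K(f) = 2 - ((f² + 1*f) + f) = 2 - ((f² + f) + f) = 2 - ((f + f²) + f) = 2 - (f² + 2*f) = 2 + (-f² - 2*f) = 2 - f² - 2*f)
E(H) = H²*(-5 + H) (E(H) = (H*(-5 + H))*H = H²*(-5 + H))
c(J) = 792 (c(J) = -2*(2 - 1*(-4)² - 2*(-4))²*(-5 + (2 - 1*(-4)² - 2*(-4))) = -2*(2 - 1*16 + 8)²*(-5 + (2 - 1*16 + 8)) = -2*(2 - 16 + 8)²*(-5 + (2 - 16 + 8)) = -2*(-6)²*(-5 - 6) = -72*(-11) = -2*(-396) = 792)
c(54) + 3396 = 792 + 3396 = 4188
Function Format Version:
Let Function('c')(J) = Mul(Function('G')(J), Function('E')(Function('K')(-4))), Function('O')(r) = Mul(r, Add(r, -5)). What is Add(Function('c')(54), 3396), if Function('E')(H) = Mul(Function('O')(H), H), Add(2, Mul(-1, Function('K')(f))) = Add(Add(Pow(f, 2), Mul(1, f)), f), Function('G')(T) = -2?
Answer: 4188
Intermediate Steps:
Function('O')(r) = Mul(r, Add(-5, r))
Function('K')(f) = Add(2, Mul(-1, Pow(f, 2)), Mul(-2, f)) (Function('K')(f) = Add(2, Mul(-1, Add(Add(Pow(f, 2), Mul(1, f)), f))) = Add(2, Mul(-1, Add(Add(Pow(f, 2), f), f))) = Add(2, Mul(-1, Add(Add(f, Pow(f, 2)), f))) = Add(2, Mul(-1, Add(Pow(f, 2), Mul(2, f)))) = Add(2, Add(Mul(-1, Pow(f, 2)), Mul(-2, f))) = Add(2, Mul(-1, Pow(f, 2)), Mul(-2, f)))
Function('E')(H) = Mul(Pow(H, 2), Add(-5, H)) (Function('E')(H) = Mul(Mul(H, Add(-5, H)), H) = Mul(Pow(H, 2), Add(-5, H)))
Function('c')(J) = 792 (Function('c')(J) = Mul(-2, Mul(Pow(Add(2, Mul(-1, Pow(-4, 2)), Mul(-2, -4)), 2), Add(-5, Add(2, Mul(-1, Pow(-4, 2)), Mul(-2, -4))))) = Mul(-2, Mul(Pow(Add(2, Mul(-1, 16), 8), 2), Add(-5, Add(2, Mul(-1, 16), 8)))) = Mul(-2, Mul(Pow(Add(2, -16, 8), 2), Add(-5, Add(2, -16, 8)))) = Mul(-2, Mul(Pow(-6, 2), Add(-5, -6))) = Mul(-2, Mul(36, -11)) = Mul(-2, -396) = 792)
Add(Function('c')(54), 3396) = Add(792, 3396) = 4188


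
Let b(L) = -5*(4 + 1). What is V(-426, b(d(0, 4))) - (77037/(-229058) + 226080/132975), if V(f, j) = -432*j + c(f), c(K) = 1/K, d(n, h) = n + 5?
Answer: 86492581980648/8009585615 ≈ 10799.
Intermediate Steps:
d(n, h) = 5 + n
b(L) = -25 (b(L) = -5*5 = -25)
V(f, j) = 1/f - 432*j (V(f, j) = -432*j + 1/f = 1/f - 432*j)
V(-426, b(d(0, 4))) - (77037/(-229058) + 226080/132975) = (1/(-426) - 432*(-25)) - (77037/(-229058) + 226080/132975) = (-1/426 + 10800) - (77037*(-1/229058) + 226080*(1/132975)) = 4600799/426 - (-77037/229058 + 5024/2955) = 4600799/426 - 1*923143057/676866390 = 4600799/426 - 923143057/676866390 = 86492581980648/8009585615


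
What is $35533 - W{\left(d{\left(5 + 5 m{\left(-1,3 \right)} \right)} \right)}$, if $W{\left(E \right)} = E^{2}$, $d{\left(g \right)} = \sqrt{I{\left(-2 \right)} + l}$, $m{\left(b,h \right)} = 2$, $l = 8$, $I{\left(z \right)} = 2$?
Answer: $35523$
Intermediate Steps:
$d{\left(g \right)} = \sqrt{10}$ ($d{\left(g \right)} = \sqrt{2 + 8} = \sqrt{10}$)
$35533 - W{\left(d{\left(5 + 5 m{\left(-1,3 \right)} \right)} \right)} = 35533 - \left(\sqrt{10}\right)^{2} = 35533 - 10 = 35523$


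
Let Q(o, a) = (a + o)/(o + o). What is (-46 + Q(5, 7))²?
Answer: 50176/25 ≈ 2007.0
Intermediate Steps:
Q(o, a) = (a + o)/(2*o) (Q(o, a) = (a + o)/((2*o)) = (a + o)*(1/(2*o)) = (a + o)/(2*o))
(-46 + Q(5, 7))² = (-46 + (½)*(7 + 5)/5)² = (-46 + (½)*(⅕)*12)² = (-46 + 6/5)² = (-224/5)² = 50176/25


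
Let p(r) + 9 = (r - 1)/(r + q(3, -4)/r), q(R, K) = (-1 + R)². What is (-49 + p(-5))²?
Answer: 2729104/841 ≈ 3245.1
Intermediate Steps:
p(r) = -9 + (-1 + r)/(r + 4/r) (p(r) = -9 + (r - 1)/(r + (-1 + 3)²/r) = -9 + (-1 + r)/(r + 2²/r) = -9 + (-1 + r)/(r + 4/r))
(-49 + p(-5))² = (-49 + (-36 - 1*(-5) - 8*(-5)²)/(4 + (-5)²))² = (-49 + (-36 + 5 - 8*25)/(4 + 25))² = (-49 + (-36 + 5 - 200)/29)² = (-49 + (1/29)*(-231))² = (-49 - 231/29)² = (-1652/29)² = 2729104/841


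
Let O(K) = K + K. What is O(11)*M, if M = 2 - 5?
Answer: -66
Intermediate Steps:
O(K) = 2*K
M = -3
O(11)*M = (2*11)*(-3) = 22*(-3) = -66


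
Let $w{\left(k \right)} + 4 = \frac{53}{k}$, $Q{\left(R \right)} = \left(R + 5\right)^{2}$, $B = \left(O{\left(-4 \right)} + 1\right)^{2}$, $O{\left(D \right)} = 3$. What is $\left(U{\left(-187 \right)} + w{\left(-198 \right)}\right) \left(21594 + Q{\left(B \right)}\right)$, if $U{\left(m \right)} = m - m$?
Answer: $- \frac{6206525}{66} \approx -94038.0$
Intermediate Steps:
$B = 16$ ($B = \left(3 + 1\right)^{2} = 4^{2} = 16$)
$Q{\left(R \right)} = \left(5 + R\right)^{2}$
$U{\left(m \right)} = 0$
$w{\left(k \right)} = -4 + \frac{53}{k}$
$\left(U{\left(-187 \right)} + w{\left(-198 \right)}\right) \left(21594 + Q{\left(B \right)}\right) = \left(0 - \left(4 - \frac{53}{-198}\right)\right) \left(21594 + \left(5 + 16\right)^{2}\right) = \left(0 + \left(-4 + 53 \left(- \frac{1}{198}\right)\right)\right) \left(21594 + 21^{2}\right) = \left(0 - \frac{845}{198}\right) \left(21594 + 441\right) = \left(0 - \frac{845}{198}\right) 22035 = \left(- \frac{845}{198}\right) 22035 = - \frac{6206525}{66}$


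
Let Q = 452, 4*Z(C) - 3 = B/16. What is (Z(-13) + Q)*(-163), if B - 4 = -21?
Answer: -4720317/64 ≈ -73755.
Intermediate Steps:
B = -17 (B = 4 - 21 = -17)
Z(C) = 31/64 (Z(C) = ¾ + (-17/16)/4 = ¾ + (-17*1/16)/4 = ¾ + (¼)*(-17/16) = ¾ - 17/64 = 31/64)
(Z(-13) + Q)*(-163) = (31/64 + 452)*(-163) = (28959/64)*(-163) = -4720317/64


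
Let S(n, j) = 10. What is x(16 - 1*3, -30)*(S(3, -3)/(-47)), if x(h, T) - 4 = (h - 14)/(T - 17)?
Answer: -1890/2209 ≈ -0.85559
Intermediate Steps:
x(h, T) = 4 + (-14 + h)/(-17 + T) (x(h, T) = 4 + (h - 14)/(T - 17) = 4 + (-14 + h)/(-17 + T))
x(16 - 1*3, -30)*(S(3, -3)/(-47)) = ((-82 + (16 - 1*3) + 4*(-30))/(-17 - 30))*(10/(-47)) = ((-82 + (16 - 3) - 120)/(-47))*(10*(-1/47)) = -(-82 + 13 - 120)/47*(-10/47) = -1/47*(-189)*(-10/47) = (189/47)*(-10/47) = -1890/2209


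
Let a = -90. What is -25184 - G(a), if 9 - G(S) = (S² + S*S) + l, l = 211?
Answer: -8782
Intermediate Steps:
G(S) = -202 - 2*S² (G(S) = 9 - ((S² + S*S) + 211) = 9 - ((S² + S²) + 211) = 9 - (2*S² + 211) = 9 - (211 + 2*S²) = 9 + (-211 - 2*S²) = -202 - 2*S²)
-25184 - G(a) = -25184 - (-202 - 2*(-90)²) = -25184 - (-202 - 2*8100) = -25184 - (-202 - 16200) = -25184 - 1*(-16402) = -25184 + 16402 = -8782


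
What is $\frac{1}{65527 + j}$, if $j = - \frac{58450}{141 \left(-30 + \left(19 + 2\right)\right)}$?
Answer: $\frac{1269}{83212213} \approx 1.525 \cdot 10^{-5}$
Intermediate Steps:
$j = \frac{58450}{1269}$ ($j = - \frac{58450}{141 \left(-30 + 21\right)} = - \frac{58450}{141 \left(-9\right)} = - \frac{58450}{-1269} = \left(-58450\right) \left(- \frac{1}{1269}\right) = \frac{58450}{1269} \approx 46.06$)
$\frac{1}{65527 + j} = \frac{1}{65527 + \frac{58450}{1269}} = \frac{1}{\frac{83212213}{1269}} = \frac{1269}{83212213}$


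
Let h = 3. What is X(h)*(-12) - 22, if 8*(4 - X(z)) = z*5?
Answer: -95/2 ≈ -47.500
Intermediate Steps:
X(z) = 4 - 5*z/8 (X(z) = 4 - z*5/8 = 4 - 5*z/8)
X(h)*(-12) - 22 = (4 - 5/8*3)*(-12) - 22 = (4 - 15/8)*(-12) - 22 = (17/8)*(-12) - 22 = -51/2 - 22 = -95/2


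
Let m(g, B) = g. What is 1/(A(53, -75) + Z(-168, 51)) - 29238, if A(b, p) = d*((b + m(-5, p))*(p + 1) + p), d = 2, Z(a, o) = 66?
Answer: -210162745/7188 ≈ -29238.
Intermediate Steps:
A(b, p) = 2*p + 2*(1 + p)*(-5 + b) (A(b, p) = 2*((b - 5)*(p + 1) + p) = 2*((-5 + b)*(1 + p) + p) = 2*((1 + p)*(-5 + b) + p) = 2*(p + (1 + p)*(-5 + b)) = 2*p + 2*(1 + p)*(-5 + b))
1/(A(53, -75) + Z(-168, 51)) - 29238 = 1/((-10 - 8*(-75) + 2*53 + 2*53*(-75)) + 66) - 29238 = 1/((-10 + 600 + 106 - 7950) + 66) - 29238 = 1/(-7254 + 66) - 29238 = 1/(-7188) - 29238 = -1/7188 - 29238 = -210162745/7188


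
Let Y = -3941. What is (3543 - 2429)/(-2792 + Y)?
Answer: -1114/6733 ≈ -0.16545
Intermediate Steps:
(3543 - 2429)/(-2792 + Y) = (3543 - 2429)/(-2792 - 3941) = 1114/(-6733) = 1114*(-1/6733) = -1114/6733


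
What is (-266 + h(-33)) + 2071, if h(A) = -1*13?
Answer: 1792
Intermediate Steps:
h(A) = -13
(-266 + h(-33)) + 2071 = (-266 - 13) + 2071 = -279 + 2071 = 1792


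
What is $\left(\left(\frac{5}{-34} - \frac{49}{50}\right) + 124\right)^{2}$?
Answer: $\frac{2727032841}{180625} \approx 15098.0$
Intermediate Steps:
$\left(\left(\frac{5}{-34} - \frac{49}{50}\right) + 124\right)^{2} = \left(\left(5 \left(- \frac{1}{34}\right) - \frac{49}{50}\right) + 124\right)^{2} = \left(\left(- \frac{5}{34} - \frac{49}{50}\right) + 124\right)^{2} = \left(- \frac{479}{425} + 124\right)^{2} = \left(\frac{52221}{425}\right)^{2} = \frac{2727032841}{180625}$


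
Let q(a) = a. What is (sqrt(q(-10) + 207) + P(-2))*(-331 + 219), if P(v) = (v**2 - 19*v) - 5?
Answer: -4144 - 112*sqrt(197) ≈ -5716.0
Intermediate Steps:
P(v) = -5 + v**2 - 19*v
(sqrt(q(-10) + 207) + P(-2))*(-331 + 219) = (sqrt(-10 + 207) + (-5 + (-2)**2 - 19*(-2)))*(-331 + 219) = (sqrt(197) + (-5 + 4 + 38))*(-112) = (sqrt(197) + 37)*(-112) = (37 + sqrt(197))*(-112) = -4144 - 112*sqrt(197)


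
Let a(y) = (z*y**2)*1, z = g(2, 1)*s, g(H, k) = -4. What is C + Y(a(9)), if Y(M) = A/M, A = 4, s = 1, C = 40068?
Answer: 3245507/81 ≈ 40068.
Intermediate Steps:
z = -4 (z = -4*1 = -4)
a(y) = -4*y**2 (a(y) = -4*y**2*1 = -4*y**2)
Y(M) = 4/M
C + Y(a(9)) = 40068 + 4/((-4*9**2)) = 40068 + 4/((-4*81)) = 40068 + 4/(-324) = 40068 + 4*(-1/324) = 40068 - 1/81 = 3245507/81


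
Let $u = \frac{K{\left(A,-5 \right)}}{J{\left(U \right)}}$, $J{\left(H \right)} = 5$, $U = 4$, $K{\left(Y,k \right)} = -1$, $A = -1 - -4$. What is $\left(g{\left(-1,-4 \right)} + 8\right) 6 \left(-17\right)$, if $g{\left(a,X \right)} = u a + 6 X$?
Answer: $\frac{8058}{5} \approx 1611.6$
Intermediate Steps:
$A = 3$ ($A = -1 + 4 = 3$)
$u = - \frac{1}{5} \approx -0.2$
$g{\left(a,X \right)} = 6 X - \frac{a}{5}$ ($g{\left(a,X \right)} = - \frac{a}{5} + 6 X = 6 X - \frac{a}{5}$)
$\left(g{\left(-1,-4 \right)} + 8\right) 6 \left(-17\right) = \left(\left(6 \left(-4\right) - - \frac{1}{5}\right) + 8\right) 6 \left(-17\right) = \left(\left(-24 + \frac{1}{5}\right) + 8\right) 6 \left(-17\right) = \left(- \frac{119}{5} + 8\right) 6 \left(-17\right) = \left(- \frac{79}{5}\right) 6 \left(-17\right) = \left(- \frac{474}{5}\right) \left(-17\right) = \frac{8058}{5}$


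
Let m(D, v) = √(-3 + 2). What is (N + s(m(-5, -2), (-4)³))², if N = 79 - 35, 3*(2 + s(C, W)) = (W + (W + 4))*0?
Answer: 1764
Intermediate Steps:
m(D, v) = I (m(D, v) = √(-1) = I)
s(C, W) = -2 (s(C, W) = -2 + ((W + (W + 4))*0)/3 = -2 + ((W + (4 + W))*0)/3 = -2 + ((4 + 2*W)*0)/3 = -2 + (⅓)*0 = -2 + 0 = -2)
N = 44
(N + s(m(-5, -2), (-4)³))² = (44 - 2)² = 42² = 1764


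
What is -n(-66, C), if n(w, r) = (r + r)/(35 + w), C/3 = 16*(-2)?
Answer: -192/31 ≈ -6.1936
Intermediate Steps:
C = -96 (C = 3*(16*(-2)) = 3*(-32) = -96)
n(w, r) = 2*r/(35 + w) (n(w, r) = (2*r)/(35 + w) = 2*r/(35 + w))
-n(-66, C) = -2*(-96)/(35 - 66) = -2*(-96)/(-31) = -2*(-96)*(-1)/31 = -1*192/31 = -192/31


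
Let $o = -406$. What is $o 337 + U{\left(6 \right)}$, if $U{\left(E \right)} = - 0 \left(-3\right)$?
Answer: $-136822$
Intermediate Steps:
$U{\left(E \right)} = 0$ ($U{\left(E \right)} = \left(-1\right) 0 = 0$)
$o 337 + U{\left(6 \right)} = \left(-406\right) 337 + 0 = -136822 + 0 = -136822$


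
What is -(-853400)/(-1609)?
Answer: -853400/1609 ≈ -530.39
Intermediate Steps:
-(-853400)/(-1609) = -(-853400)*(-1)/1609 = -136*6275/1609 = -853400/1609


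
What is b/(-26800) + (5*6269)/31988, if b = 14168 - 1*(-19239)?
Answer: -57144279/214319600 ≈ -0.26663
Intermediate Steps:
b = 33407 (b = 14168 + 19239 = 33407)
b/(-26800) + (5*6269)/31988 = 33407/(-26800) + (5*6269)/31988 = 33407*(-1/26800) + 31345*(1/31988) = -33407/26800 + 31345/31988 = -57144279/214319600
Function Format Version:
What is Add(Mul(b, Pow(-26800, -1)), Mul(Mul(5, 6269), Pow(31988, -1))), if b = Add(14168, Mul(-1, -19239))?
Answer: Rational(-57144279, 214319600) ≈ -0.26663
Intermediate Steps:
b = 33407 (b = Add(14168, 19239) = 33407)
Add(Mul(b, Pow(-26800, -1)), Mul(Mul(5, 6269), Pow(31988, -1))) = Add(Mul(33407, Pow(-26800, -1)), Mul(Mul(5, 6269), Pow(31988, -1))) = Add(Mul(33407, Rational(-1, 26800)), Mul(31345, Rational(1, 31988))) = Add(Rational(-33407, 26800), Rational(31345, 31988)) = Rational(-57144279, 214319600)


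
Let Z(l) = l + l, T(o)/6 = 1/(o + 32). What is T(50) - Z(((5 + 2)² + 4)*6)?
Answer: -26073/41 ≈ -635.93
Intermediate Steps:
T(o) = 6/(32 + o) (T(o) = 6/(o + 32) = 6/(32 + o))
Z(l) = 2*l
T(50) - Z(((5 + 2)² + 4)*6) = 6/(32 + 50) - 2*((5 + 2)² + 4)*6 = 6/82 - 2*(7² + 4)*6 = 6*(1/82) - 2*(49 + 4)*6 = 3/41 - 2*53*6 = 3/41 - 2*318 = 3/41 - 1*636 = 3/41 - 636 = -26073/41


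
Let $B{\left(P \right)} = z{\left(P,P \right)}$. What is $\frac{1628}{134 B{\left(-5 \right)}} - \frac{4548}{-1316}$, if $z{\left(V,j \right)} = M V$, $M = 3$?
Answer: $\frac{874879}{330645} \approx 2.646$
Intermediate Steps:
$z{\left(V,j \right)} = 3 V$
$B{\left(P \right)} = 3 P$
$\frac{1628}{134 B{\left(-5 \right)}} - \frac{4548}{-1316} = \frac{1628}{134 \cdot 3 \left(-5\right)} - \frac{4548}{-1316} = \frac{1628}{134 \left(-15\right)} - - \frac{1137}{329} = \frac{1628}{-2010} + \frac{1137}{329} = 1628 \left(- \frac{1}{2010}\right) + \frac{1137}{329} = - \frac{814}{1005} + \frac{1137}{329} = \frac{874879}{330645}$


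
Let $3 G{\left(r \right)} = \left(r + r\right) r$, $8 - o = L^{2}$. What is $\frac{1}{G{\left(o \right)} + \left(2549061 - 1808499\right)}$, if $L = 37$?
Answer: $\frac{3}{5926328} \approx 5.0622 \cdot 10^{-7}$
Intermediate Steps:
$o = -1361$ ($o = 8 - 37^{2} = 8 - 1369 = -1361$)
$G{\left(r \right)} = \frac{2 r^{2}}{3}$ ($G{\left(r \right)} = \frac{\left(r + r\right) r}{3} = \frac{2 r r}{3} = \frac{2 r^{2}}{3}$)
$\frac{1}{G{\left(o \right)} + \left(2549061 - 1808499\right)} = \frac{1}{\frac{2 \left(-1361\right)^{2}}{3} + \left(2549061 - 1808499\right)} = \frac{1}{\frac{2}{3} \cdot 1852321 + \left(2549061 - 1808499\right)} = \frac{1}{\frac{3704642}{3} + 740562} = \frac{1}{\frac{5926328}{3}} = \frac{3}{5926328}$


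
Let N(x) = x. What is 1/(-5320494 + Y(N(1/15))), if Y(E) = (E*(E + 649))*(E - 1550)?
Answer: -3375/18183019514 ≈ -1.8561e-7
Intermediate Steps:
Y(E) = E*(-1550 + E)*(649 + E) (Y(E) = (E*(649 + E))*(-1550 + E) = E*(-1550 + E)*(649 + E))
1/(-5320494 + Y(N(1/15))) = 1/(-5320494 + (-1005950 + (1/15)² - 901/15)/15) = 1/(-5320494 + (-1005950 + (1/15)² - 901*1/15)/15) = 1/(-5320494 + (-1005950 + 1/225 - 901/15)/15) = 1/(-5320494 + (1/15)*(-226352264/225)) = 1/(-5320494 - 226352264/3375) = 1/(-18183019514/3375) = -3375/18183019514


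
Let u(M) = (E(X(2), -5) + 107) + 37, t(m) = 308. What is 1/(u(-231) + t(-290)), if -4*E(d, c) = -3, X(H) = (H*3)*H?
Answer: 4/1811 ≈ 0.0022087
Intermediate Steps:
X(H) = 3*H² (X(H) = (3*H)*H = 3*H²)
E(d, c) = ¾ (E(d, c) = -¼*(-3) = ¾)
u(M) = 579/4 (u(M) = (¾ + 107) + 37 = 431/4 + 37 = 579/4)
1/(u(-231) + t(-290)) = 1/(579/4 + 308) = 1/(1811/4) = 4/1811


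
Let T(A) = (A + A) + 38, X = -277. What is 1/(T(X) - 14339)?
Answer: -1/14855 ≈ -6.7317e-5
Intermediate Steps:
T(A) = 38 + 2*A (T(A) = 2*A + 38 = 38 + 2*A)
1/(T(X) - 14339) = 1/((38 + 2*(-277)) - 14339) = 1/((38 - 554) - 14339) = 1/(-516 - 14339) = 1/(-14855) = -1/14855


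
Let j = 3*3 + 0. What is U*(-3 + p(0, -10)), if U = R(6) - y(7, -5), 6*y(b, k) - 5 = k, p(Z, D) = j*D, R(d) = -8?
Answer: 744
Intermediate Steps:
j = 9 (j = 9 + 0 = 9)
p(Z, D) = 9*D
y(b, k) = ⅚ + k/6
U = -8 (U = -8 - (⅚ + (⅙)*(-5)) = -8 - (⅚ - ⅚) = -8 - 1*0 = -8 + 0 = -8)
U*(-3 + p(0, -10)) = -8*(-3 + 9*(-10)) = -8*(-3 - 90) = -8*(-93) = 744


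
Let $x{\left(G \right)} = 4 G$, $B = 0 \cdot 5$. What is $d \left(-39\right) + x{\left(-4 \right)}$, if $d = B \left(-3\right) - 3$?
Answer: $101$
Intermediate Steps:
$B = 0$
$d = -3$ ($d = 0 \left(-3\right) - 3 = 0 - 3 = -3$)
$d \left(-39\right) + x{\left(-4 \right)} = \left(-3\right) \left(-39\right) + 4 \left(-4\right) = 117 - 16 = 101$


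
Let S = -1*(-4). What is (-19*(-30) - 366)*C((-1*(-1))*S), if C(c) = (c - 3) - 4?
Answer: -612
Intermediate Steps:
S = 4
C(c) = -7 + c (C(c) = (-3 + c) - 4 = -7 + c)
(-19*(-30) - 366)*C((-1*(-1))*S) = (-19*(-30) - 366)*(-7 - 1*(-1)*4) = (570 - 366)*(-7 + 1*4) = 204*(-7 + 4) = 204*(-3) = -612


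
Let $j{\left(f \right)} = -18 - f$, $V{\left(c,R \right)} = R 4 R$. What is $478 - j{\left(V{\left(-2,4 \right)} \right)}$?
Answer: $560$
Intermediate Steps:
$V{\left(c,R \right)} = 4 R^{2}$ ($V{\left(c,R \right)} = 4 R R = 4 R^{2}$)
$478 - j{\left(V{\left(-2,4 \right)} \right)} = 478 - \left(-18 - 4 \cdot 4^{2}\right) = 478 - \left(-18 - 4 \cdot 16\right) = 478 - \left(-18 - 64\right) = 478 - -82 = 478 + 82 = 560$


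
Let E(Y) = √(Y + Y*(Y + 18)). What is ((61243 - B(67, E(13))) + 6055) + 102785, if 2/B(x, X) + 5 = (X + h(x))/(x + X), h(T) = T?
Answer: 340167/2 ≈ 1.7008e+5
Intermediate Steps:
E(Y) = √(Y + Y*(18 + Y))
B(x, X) = -½ (B(x, X) = 2/(-5 + (X + x)/(x + X)) = 2/(-5 + (X + x)/(X + x)) = 2/(-5 + 1) = 2/(-4) = 2*(-¼) = -½)
((61243 - B(67, E(13))) + 6055) + 102785 = ((61243 - 1*(-½)) + 6055) + 102785 = ((61243 + ½) + 6055) + 102785 = (122487/2 + 6055) + 102785 = 134597/2 + 102785 = 340167/2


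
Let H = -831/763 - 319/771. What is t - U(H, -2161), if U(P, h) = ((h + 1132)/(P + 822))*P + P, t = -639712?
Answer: -90821706792456235745/141972719868042 ≈ -6.3971e+5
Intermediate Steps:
H = -884098/588273 (H = -831*1/763 - 319*1/771 = -831/763 - 319/771 = -884098/588273 ≈ -1.5029)
U(P, h) = P + P*(1132 + h)/(822 + P) (U(P, h) = ((1132 + h)/(822 + P))*P + P = P*(1132 + h)/(822 + P) + P = P + P*(1132 + h)/(822 + P))
t - U(H, -2161) = -639712 - (-884098)*(1954 - 884098/588273 - 2161)/(588273*(822 - 884098/588273)) = -639712 - (-884098)*(-122656609)/(588273*482676308/588273*588273) = -639712 - (-884098)*588273*(-122656609)/(588273*482676308*588273) = -639712 - 1*54220231351841/141972719868042 = -639712 - 54220231351841/141972719868042 = -90821706792456235745/141972719868042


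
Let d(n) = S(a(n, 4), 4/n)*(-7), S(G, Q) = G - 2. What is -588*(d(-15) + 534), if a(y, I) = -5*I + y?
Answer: -466284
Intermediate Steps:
a(y, I) = y - 5*I
S(G, Q) = -2 + G
d(n) = 154 - 7*n (d(n) = (-2 + (n - 5*4))*(-7) = (-2 + (n - 20))*(-7) = (-2 + (-20 + n))*(-7) = (-22 + n)*(-7) = 154 - 7*n)
-588*(d(-15) + 534) = -588*((154 - 7*(-15)) + 534) = -588*((154 + 105) + 534) = -588*(259 + 534) = -588*793 = -466284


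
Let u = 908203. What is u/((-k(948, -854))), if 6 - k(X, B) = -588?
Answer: -908203/594 ≈ -1529.0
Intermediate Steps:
k(X, B) = 594 (k(X, B) = 6 - 1*(-588) = 6 + 588 = 594)
u/((-k(948, -854))) = 908203/((-1*594)) = 908203/(-594) = 908203*(-1/594) = -908203/594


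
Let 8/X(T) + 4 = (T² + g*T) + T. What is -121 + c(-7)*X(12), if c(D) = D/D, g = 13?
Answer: -9315/77 ≈ -120.97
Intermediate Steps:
c(D) = 1
X(T) = 8/(-4 + T² + 14*T) (X(T) = 8/(-4 + ((T² + 13*T) + T)) = 8/(-4 + (T² + 14*T)) = 8/(-4 + T² + 14*T))
-121 + c(-7)*X(12) = -121 + 1*(8/(-4 + 12² + 14*12)) = -121 + 1*(8/(-4 + 144 + 168)) = -121 + 1*(8/308) = -121 + 1*(8*(1/308)) = -121 + 1*(2/77) = -121 + 2/77 = -9315/77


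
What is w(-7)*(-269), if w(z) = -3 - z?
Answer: -1076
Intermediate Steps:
w(-7)*(-269) = (-3 - 1*(-7))*(-269) = (-3 + 7)*(-269) = 4*(-269) = -1076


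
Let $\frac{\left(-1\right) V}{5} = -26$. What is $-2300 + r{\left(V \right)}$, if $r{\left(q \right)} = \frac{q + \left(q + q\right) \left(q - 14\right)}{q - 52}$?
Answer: $- \frac{5735}{3} \approx -1911.7$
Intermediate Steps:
$V = 130$ ($V = \left(-5\right) \left(-26\right) = 130$)
$r{\left(q \right)} = \frac{q + 2 q \left(-14 + q\right)}{-52 + q}$
$-2300 + r{\left(V \right)} = -2300 + \frac{130 \left(-27 + 2 \cdot 130\right)}{-52 + 130} = -2300 + \frac{130 \left(-27 + 260\right)}{78} = -2300 + 130 \cdot \frac{1}{78} \cdot 233 = -2300 + \frac{1165}{3} = - \frac{5735}{3}$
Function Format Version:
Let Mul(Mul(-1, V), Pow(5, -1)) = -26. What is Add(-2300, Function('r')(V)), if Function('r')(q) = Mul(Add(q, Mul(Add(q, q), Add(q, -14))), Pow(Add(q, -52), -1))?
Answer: Rational(-5735, 3) ≈ -1911.7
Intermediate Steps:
V = 130 (V = Mul(-5, -26) = 130)
Function('r')(q) = Mul(Pow(Add(-52, q), -1), Add(q, Mul(2, q, Add(-14, q)))) (Function('r')(q) = Mul(Add(q, Mul(Mul(2, q), Add(-14, q))), Pow(Add(-52, q), -1)) = Mul(Add(q, Mul(2, q, Add(-14, q))), Pow(Add(-52, q), -1)) = Mul(Pow(Add(-52, q), -1), Add(q, Mul(2, q, Add(-14, q)))))
Add(-2300, Function('r')(V)) = Add(-2300, Mul(130, Pow(Add(-52, 130), -1), Add(-27, Mul(2, 130)))) = Add(-2300, Mul(130, Pow(78, -1), Add(-27, 260))) = Add(-2300, Mul(130, Rational(1, 78), 233)) = Add(-2300, Rational(1165, 3)) = Rational(-5735, 3)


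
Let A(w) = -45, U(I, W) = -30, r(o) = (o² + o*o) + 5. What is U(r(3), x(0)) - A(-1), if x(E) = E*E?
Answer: 15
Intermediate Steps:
x(E) = E²
r(o) = 5 + 2*o² (r(o) = (o² + o²) + 5 = 2*o² + 5 = 5 + 2*o²)
U(r(3), x(0)) - A(-1) = -30 - 1*(-45) = -30 + 45 = 15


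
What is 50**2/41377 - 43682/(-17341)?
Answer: 1850782614/717518557 ≈ 2.5794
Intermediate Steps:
50**2/41377 - 43682/(-17341) = 2500*(1/41377) - 43682*(-1/17341) = 2500/41377 + 43682/17341 = 1850782614/717518557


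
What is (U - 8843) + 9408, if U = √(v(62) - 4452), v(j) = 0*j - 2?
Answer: 565 + I*√4454 ≈ 565.0 + 66.738*I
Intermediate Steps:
v(j) = -2 (v(j) = 0 - 2 = -2)
U = I*√4454 (U = √(-2 - 4452) = √(-4454) = I*√4454 ≈ 66.738*I)
(U - 8843) + 9408 = (I*√4454 - 8843) + 9408 = (-8843 + I*√4454) + 9408 = 565 + I*√4454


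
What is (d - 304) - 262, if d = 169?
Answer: -397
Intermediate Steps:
(d - 304) - 262 = (169 - 304) - 262 = -135 - 262 = -397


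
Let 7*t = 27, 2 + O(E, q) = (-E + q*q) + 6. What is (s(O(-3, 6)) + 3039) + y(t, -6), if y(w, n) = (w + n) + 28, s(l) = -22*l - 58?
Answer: 14426/7 ≈ 2060.9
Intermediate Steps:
O(E, q) = 4 + q² - E (O(E, q) = -2 + ((-E + q*q) + 6) = -2 + ((-E + q²) + 6) = -2 + ((q² - E) + 6) = -2 + (6 + q² - E) = 4 + q² - E)
t = 27/7 (t = (⅐)*27 = 27/7 ≈ 3.8571)
s(l) = -58 - 22*l
y(w, n) = 28 + n + w (y(w, n) = (n + w) + 28 = 28 + n + w)
(s(O(-3, 6)) + 3039) + y(t, -6) = ((-58 - 22*(4 + 6² - 1*(-3))) + 3039) + (28 - 6 + 27/7) = ((-58 - 22*(4 + 36 + 3)) + 3039) + 181/7 = ((-58 - 22*43) + 3039) + 181/7 = ((-58 - 946) + 3039) + 181/7 = (-1004 + 3039) + 181/7 = 2035 + 181/7 = 14426/7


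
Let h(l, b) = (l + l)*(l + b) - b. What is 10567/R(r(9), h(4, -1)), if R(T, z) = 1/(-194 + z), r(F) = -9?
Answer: -1785823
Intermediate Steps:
h(l, b) = -b + 2*l*(b + l) (h(l, b) = (2*l)*(b + l) - b = 2*l*(b + l) - b = -b + 2*l*(b + l))
10567/R(r(9), h(4, -1)) = 10567/(1/(-194 + (-1*(-1) + 2*4² + 2*(-1)*4))) = 10567/(1/(-194 + (1 + 2*16 - 8))) = 10567/(1/(-194 + (1 + 32 - 8))) = 10567/(1/(-194 + 25)) = 10567/(1/(-169)) = 10567/(-1/169) = 10567*(-169) = -1785823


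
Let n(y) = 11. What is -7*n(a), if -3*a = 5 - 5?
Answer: -77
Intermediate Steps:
a = 0 (a = -(5 - 5)/3 = -⅓*0 = 0)
-7*n(a) = -7*11 = -77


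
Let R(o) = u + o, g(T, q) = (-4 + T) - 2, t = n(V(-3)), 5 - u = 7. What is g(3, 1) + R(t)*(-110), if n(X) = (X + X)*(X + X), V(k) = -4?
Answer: -6823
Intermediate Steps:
u = -2 (u = 5 - 1*7 = 5 - 7 = -2)
n(X) = 4*X**2 (n(X) = (2*X)*(2*X) = 4*X**2)
t = 64 (t = 4*(-4)**2 = 4*16 = 64)
g(T, q) = -6 + T
R(o) = -2 + o
g(3, 1) + R(t)*(-110) = (-6 + 3) + (-2 + 64)*(-110) = -3 + 62*(-110) = -3 - 6820 = -6823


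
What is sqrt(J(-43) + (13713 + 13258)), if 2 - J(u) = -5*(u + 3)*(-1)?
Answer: sqrt(27173) ≈ 164.84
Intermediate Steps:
J(u) = -13 - 5*u (J(u) = 2 - (-5*(u + 3))*(-1) = 2 - (-5*(3 + u))*(-1) = 2 - (-15 - 5*u)*(-1) = 2 - (15 + 5*u) = 2 + (-15 - 5*u) = -13 - 5*u)
sqrt(J(-43) + (13713 + 13258)) = sqrt((-13 - 5*(-43)) + (13713 + 13258)) = sqrt((-13 + 215) + 26971) = sqrt(202 + 26971) = sqrt(27173)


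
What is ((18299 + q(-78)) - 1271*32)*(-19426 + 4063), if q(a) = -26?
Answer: 344115837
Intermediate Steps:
((18299 + q(-78)) - 1271*32)*(-19426 + 4063) = ((18299 - 26) - 1271*32)*(-19426 + 4063) = (18273 - 40672)*(-15363) = -22399*(-15363) = 344115837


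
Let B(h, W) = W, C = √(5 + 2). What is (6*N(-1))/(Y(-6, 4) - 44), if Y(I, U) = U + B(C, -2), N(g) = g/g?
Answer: -⅐ ≈ -0.14286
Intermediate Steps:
C = √7 ≈ 2.6458
N(g) = 1
Y(I, U) = -2 + U (Y(I, U) = U - 2 = -2 + U)
(6*N(-1))/(Y(-6, 4) - 44) = (6*1)/((-2 + 4) - 44) = 6/(2 - 44) = 6/(-42) = 6*(-1/42) = -⅐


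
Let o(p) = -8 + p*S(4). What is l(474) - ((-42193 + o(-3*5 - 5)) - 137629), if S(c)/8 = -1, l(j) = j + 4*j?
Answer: 182040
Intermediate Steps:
l(j) = 5*j
S(c) = -8 (S(c) = 8*(-1) = -8)
o(p) = -8 - 8*p (o(p) = -8 + p*(-8) = -8 - 8*p)
l(474) - ((-42193 + o(-3*5 - 5)) - 137629) = 5*474 - ((-42193 + (-8 - 8*(-3*5 - 5))) - 137629) = 2370 - ((-42193 + (-8 - 8*(-15 - 5))) - 137629) = 2370 - ((-42193 + (-8 - 8*(-20))) - 137629) = 2370 - ((-42193 + (-8 + 160)) - 137629) = 2370 - ((-42193 + 152) - 137629) = 2370 - (-42041 - 137629) = 2370 - 1*(-179670) = 2370 + 179670 = 182040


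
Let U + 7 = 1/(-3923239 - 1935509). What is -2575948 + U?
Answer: -15091871204341/5858748 ≈ -2.5760e+6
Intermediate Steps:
U = -41011237/5858748 (U = -7 + 1/(-3923239 - 1935509) = -7 + 1/(-5858748) = -7 - 1/5858748 = -41011237/5858748 ≈ -7.0000)
-2575948 + U = -2575948 - 41011237/5858748 = -15091871204341/5858748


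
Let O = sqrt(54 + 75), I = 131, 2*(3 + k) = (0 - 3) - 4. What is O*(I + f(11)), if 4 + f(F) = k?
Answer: 241*sqrt(129)/2 ≈ 1368.6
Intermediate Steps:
k = -13/2 (k = -3 + ((0 - 3) - 4)/2 = -3 + (-3 - 4)/2 = -3 + (1/2)*(-7) = -3 - 7/2 = -13/2 ≈ -6.5000)
f(F) = -21/2 (f(F) = -4 - 13/2 = -21/2)
O = sqrt(129) ≈ 11.358
O*(I + f(11)) = sqrt(129)*(131 - 21/2) = sqrt(129)*(241/2) = 241*sqrt(129)/2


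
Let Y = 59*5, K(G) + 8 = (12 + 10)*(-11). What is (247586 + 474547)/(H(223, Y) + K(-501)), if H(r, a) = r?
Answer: -80237/3 ≈ -26746.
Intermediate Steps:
K(G) = -250 (K(G) = -8 + (12 + 10)*(-11) = -8 + 22*(-11) = -8 - 242 = -250)
Y = 295
(247586 + 474547)/(H(223, Y) + K(-501)) = (247586 + 474547)/(223 - 250) = 722133/(-27) = 722133*(-1/27) = -80237/3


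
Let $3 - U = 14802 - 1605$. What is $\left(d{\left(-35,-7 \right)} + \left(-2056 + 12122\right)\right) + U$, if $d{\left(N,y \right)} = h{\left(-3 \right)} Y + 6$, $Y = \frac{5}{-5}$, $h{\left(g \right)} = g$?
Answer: $-3119$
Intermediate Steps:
$Y = -1$ ($Y = 5 \left(- \frac{1}{5}\right) = -1$)
$U = -13194$ ($U = 3 - \left(14802 - 1605\right) = 3 - 13197 = -13194$)
$d{\left(N,y \right)} = 9$ ($d{\left(N,y \right)} = \left(-3\right) \left(-1\right) + 6 = 3 + 6 = 9$)
$\left(d{\left(-35,-7 \right)} + \left(-2056 + 12122\right)\right) + U = \left(9 + \left(-2056 + 12122\right)\right) - 13194 = \left(9 + 10066\right) - 13194 = 10075 - 13194 = -3119$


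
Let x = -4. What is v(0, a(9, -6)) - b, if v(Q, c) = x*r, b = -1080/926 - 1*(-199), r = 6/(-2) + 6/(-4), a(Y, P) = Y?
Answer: -83263/463 ≈ -179.83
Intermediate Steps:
r = -9/2 (r = 6*(-½) + 6*(-¼) = -3 - 3/2 = -9/2 ≈ -4.5000)
b = 91597/463 (b = -1080*1/926 + 199 = -540/463 + 199 = 91597/463 ≈ 197.83)
v(Q, c) = 18 (v(Q, c) = -4*(-9/2) = 18)
v(0, a(9, -6)) - b = 18 - 1*91597/463 = 18 - 91597/463 = -83263/463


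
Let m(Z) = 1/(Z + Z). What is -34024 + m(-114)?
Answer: -7757473/228 ≈ -34024.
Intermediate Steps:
m(Z) = 1/(2*Z)
-34024 + m(-114) = -34024 + (½)/(-114) = -34024 + (½)*(-1/114) = -34024 - 1/228 = -7757473/228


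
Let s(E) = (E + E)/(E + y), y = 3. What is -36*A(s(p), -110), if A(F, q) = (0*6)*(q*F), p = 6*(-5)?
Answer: 0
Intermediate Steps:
p = -30
s(E) = 2*E/(3 + E) (s(E) = (E + E)/(E + 3) = (2*E)/(3 + E) = 2*E/(3 + E))
A(F, q) = 0 (A(F, q) = 0*(F*q) = 0)
-36*A(s(p), -110) = -36*0 = 0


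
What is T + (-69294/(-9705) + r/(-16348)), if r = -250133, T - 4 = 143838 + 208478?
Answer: 18633904795959/52885780 ≈ 3.5234e+5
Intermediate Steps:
T = 352320 (T = 4 + (143838 + 208478) = 4 + 352316 = 352320)
T + (-69294/(-9705) + r/(-16348)) = 352320 + (-69294/(-9705) - 250133/(-16348)) = 352320 + (-69294*(-1/9705) - 250133*(-1/16348)) = 352320 + (23098/3235 + 250133/16348) = 352320 + 1186786359/52885780 = 18633904795959/52885780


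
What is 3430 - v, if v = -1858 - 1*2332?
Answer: 7620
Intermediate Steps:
v = -4190 (v = -1858 - 2332 = -4190)
3430 - v = 3430 - 1*(-4190) = 3430 + 4190 = 7620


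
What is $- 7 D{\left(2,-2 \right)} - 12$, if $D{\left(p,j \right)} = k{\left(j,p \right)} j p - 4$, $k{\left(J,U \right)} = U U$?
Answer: $128$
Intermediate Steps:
$k{\left(J,U \right)} = U^{2}$
$D{\left(p,j \right)} = -4 + j p^{3}$ ($D{\left(p,j \right)} = p^{2} j p - 4 = j p^{2} p - 4 = j p^{3} - 4 = -4 + j p^{3}$)
$- 7 D{\left(2,-2 \right)} - 12 = - 7 \left(-4 - 2 \cdot 2^{3}\right) - 12 = - 7 \left(-4 - 16\right) - 12 = \left(-7\right) \left(-20\right) - 12 = 140 - 12 = 128$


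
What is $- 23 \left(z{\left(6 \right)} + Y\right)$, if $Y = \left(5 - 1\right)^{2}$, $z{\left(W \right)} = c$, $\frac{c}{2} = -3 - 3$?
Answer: $-92$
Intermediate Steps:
$c = -12$ ($c = 2 \left(-3 - 3\right) = 2 \left(-6\right) = -12$)
$z{\left(W \right)} = -12$
$Y = 16$ ($Y = 4^{2} = 16$)
$- 23 \left(z{\left(6 \right)} + Y\right) = - 23 \left(-12 + 16\right) = \left(-23\right) 4 = -92$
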